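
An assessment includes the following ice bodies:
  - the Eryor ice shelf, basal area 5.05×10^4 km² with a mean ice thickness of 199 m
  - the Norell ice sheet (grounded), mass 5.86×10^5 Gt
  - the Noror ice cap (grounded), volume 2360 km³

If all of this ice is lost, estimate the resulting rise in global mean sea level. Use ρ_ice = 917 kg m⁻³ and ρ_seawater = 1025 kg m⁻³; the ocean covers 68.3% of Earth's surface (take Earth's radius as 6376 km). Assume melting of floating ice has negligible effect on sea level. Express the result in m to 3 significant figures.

The Eryor ice shelf is floating and already displaces its own weight of water, so its melt adds essentially nothing to sea level.
Norell: 5.86×10^5 Gt = 5.860×10^17 kg; dividing by ρ_w = 1025 kg m⁻³ gives 5.717×10^14 m³ of water.
Noror: 2360 km³ × (917/1025) = 2111 km³ of water.
Total added water ≈ 5.738×10^14 m³ over 3.49×10^14 m² → Δh = 1.64 m.

≈ 1.64 m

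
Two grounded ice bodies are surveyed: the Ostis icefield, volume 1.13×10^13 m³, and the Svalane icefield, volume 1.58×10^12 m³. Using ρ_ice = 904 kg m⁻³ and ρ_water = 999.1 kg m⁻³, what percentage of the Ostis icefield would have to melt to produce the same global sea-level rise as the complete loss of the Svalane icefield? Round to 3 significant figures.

Equal sea-level rise means equal mass of meltwater, i.e. equal mass of ice lost.
Ice mass of Svalane: 1.428×10^15 kg; ice mass of Ostis: 1.022×10^16 kg.
Fraction required = 1.428×10^15 / 1.022×10^16 = 0.140 → 14.0 %.

≈ 14.0 %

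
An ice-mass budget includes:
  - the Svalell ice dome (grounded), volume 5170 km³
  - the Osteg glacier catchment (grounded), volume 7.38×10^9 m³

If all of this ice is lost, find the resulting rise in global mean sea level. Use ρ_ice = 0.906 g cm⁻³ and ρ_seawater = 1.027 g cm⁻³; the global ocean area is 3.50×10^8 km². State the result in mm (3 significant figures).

≈ 13.0 mm

Svalell: 5170 km³ × (906/1027) = 4561 km³ of water.
Osteg: 7.38×10^9 m³ × (906/1027) = 6.510×10^9 m³ of water.
Total added water ≈ 4.567×10^12 m³ over 3.50×10^14 m² → Δh = 0.0130 m = 13.0 mm.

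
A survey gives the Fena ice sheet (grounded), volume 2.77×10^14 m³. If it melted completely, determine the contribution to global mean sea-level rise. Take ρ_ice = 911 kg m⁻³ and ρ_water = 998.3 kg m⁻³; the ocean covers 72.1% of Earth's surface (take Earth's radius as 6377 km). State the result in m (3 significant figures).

Fena: 2.77×10^14 m³ × (911/998.3) = 2.528×10^14 m³ of water.
Spread over 3.68×10^14 m² of ocean, Δh = 2.528×10^14 / 3.68×10^14 = 0.686 m.

≈ 0.686 m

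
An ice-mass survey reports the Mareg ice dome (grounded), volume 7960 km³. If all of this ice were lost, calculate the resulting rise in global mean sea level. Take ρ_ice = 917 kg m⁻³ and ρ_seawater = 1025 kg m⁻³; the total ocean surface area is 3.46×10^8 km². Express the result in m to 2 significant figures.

Mareg: 7960 km³ × (917/1025) = 7121 km³ of water.
Spread over 3.46×10^14 m² of ocean, Δh = 7.121×10^12 / 3.46×10^14 = 0.0206 m.

≈ 0.021 m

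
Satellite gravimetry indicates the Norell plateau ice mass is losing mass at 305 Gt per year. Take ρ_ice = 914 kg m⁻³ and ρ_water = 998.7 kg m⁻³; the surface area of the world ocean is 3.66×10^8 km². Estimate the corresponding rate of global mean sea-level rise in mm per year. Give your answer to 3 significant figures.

≈ 0.834 mm/yr

ρ_w = 998.7 kg m⁻³. Annual water volume added = 305 Gt / ρ_w = 3.050×10^14 kg / 998.7 kg m⁻³ = 3.054×10^11 m³.
Δh per year = 3.054×10^11 / 3.66×10^14 = 8.34×10^-4 m = 0.834 mm.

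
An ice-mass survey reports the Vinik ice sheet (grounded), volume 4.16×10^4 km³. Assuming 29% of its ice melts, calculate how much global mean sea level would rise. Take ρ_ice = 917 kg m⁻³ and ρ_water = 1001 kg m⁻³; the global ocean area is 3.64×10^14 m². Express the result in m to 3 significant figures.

≈ 0.0304 m

Vinik: 0.29 × 4.16×10^4 km³ × (917/1001) = 1.105×10^4 km³ of water.
Spread over 3.64×10^14 m² of ocean, Δh = 1.105×10^13 / 3.64×10^14 = 0.0304 m.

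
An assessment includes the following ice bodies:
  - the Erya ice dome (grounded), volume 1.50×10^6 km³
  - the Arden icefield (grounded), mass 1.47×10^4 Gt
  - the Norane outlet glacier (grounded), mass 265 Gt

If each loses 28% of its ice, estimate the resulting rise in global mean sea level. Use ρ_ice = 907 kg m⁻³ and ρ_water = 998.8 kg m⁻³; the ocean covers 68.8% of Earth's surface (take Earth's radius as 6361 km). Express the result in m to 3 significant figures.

≈ 1.10 m

Erya: 0.28 × 1.50×10^6 km³ × (907/998.8) = 3.814×10^5 km³ of water.
Arden: 0.28 × 1.47×10^4 Gt = 4.116×10^15 kg; dividing by ρ_w = 998.8 kg m⁻³ gives 4.121×10^12 m³ of water.
Norane: 0.28 × 265 Gt = 7.420×10^13 kg; dividing by ρ_w = 998.8 kg m⁻³ gives 7.429×10^10 m³ of water.
Total added water ≈ 3.856×10^14 m³ over 3.50×10^14 m² → Δh = 1.10 m.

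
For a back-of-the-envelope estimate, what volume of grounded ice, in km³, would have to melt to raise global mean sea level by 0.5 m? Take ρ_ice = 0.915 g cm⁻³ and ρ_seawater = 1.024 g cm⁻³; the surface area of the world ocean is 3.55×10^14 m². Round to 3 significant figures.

≈ 1.99×10^5 km³

Required water volume = Δh × A = 0.5 m × 3.55×10^14 m² = 1.775×10^14 m³ = 1.775×10^5 km³.
Ice volume = water volume × ρ_w/ρ_ice = 1.775×10^5 × 1024/915 = 1.99×10^5 km³.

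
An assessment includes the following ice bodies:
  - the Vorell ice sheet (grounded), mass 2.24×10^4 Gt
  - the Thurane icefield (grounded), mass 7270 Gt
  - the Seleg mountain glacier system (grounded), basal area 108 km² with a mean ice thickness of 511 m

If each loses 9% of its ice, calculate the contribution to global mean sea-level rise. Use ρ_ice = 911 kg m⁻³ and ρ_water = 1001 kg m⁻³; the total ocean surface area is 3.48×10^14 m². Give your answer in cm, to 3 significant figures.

≈ 0.768 cm

Vorell: 0.09 × 2.24×10^4 Gt = 2.016×10^15 kg; dividing by ρ_w = 1001 kg m⁻³ gives 2.014×10^12 m³ of water.
Thurane: 0.09 × 7270 Gt = 6.543×10^14 kg; dividing by ρ_w = 1001 kg m⁻³ gives 6.536×10^11 m³ of water.
Seleg: ice volume = 108 km² × 511 m = 55.19 km³; 0.09 × 55.19 × (911/1001) = 4.520 km³ of water.
Total added water ≈ 2.672×10^12 m³ over 3.48×10^14 m² → Δh = 7.68×10^-3 m = 0.768 cm.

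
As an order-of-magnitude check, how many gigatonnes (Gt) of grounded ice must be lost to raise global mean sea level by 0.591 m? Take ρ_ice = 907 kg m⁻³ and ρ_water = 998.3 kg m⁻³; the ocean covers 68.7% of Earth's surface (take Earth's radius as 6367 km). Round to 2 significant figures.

Required water volume = Δh × A = 0.591 m × 3.50×10^14 m² = 2.068×10^14 m³.
ρ_w = 998.3 kg m⁻³, so the mass of water = 2.068×10^14 m³ × 998.3 kg m⁻³ = 2.065×10^17 kg = 2.1×10^5 Gt (and the same mass of ice, by conservation).

≈ 2.1×10^5 Gt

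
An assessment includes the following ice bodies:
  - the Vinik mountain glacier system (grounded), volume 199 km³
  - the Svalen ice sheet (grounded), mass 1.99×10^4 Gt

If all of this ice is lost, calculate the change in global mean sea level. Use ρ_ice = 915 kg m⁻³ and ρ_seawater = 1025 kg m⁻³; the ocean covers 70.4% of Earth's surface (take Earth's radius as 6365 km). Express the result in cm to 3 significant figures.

≈ 5.47 cm

Vinik: 199 km³ × (915/1025) = 177.6 km³ of water.
Svalen: 1.99×10^4 Gt = 1.990×10^16 kg; dividing by ρ_w = 1025 kg m⁻³ gives 1.941×10^13 m³ of water.
Total added water ≈ 1.959×10^13 m³ over 3.58×10^14 m² → Δh = 0.0547 m = 5.47 cm.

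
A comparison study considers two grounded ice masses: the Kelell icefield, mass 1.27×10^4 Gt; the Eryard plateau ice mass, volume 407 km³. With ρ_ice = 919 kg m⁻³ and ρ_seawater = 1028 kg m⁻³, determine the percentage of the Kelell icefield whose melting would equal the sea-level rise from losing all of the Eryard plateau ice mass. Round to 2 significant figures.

≈ 2.9 %

Equal sea-level rise means equal mass of meltwater, i.e. equal mass of ice lost.
Ice mass of Eryard: 3.740×10^14 kg; ice mass of Kelell: 1.270×10^16 kg.
Fraction required = 3.740×10^14 / 1.270×10^16 = 0.0295 → 2.9 %.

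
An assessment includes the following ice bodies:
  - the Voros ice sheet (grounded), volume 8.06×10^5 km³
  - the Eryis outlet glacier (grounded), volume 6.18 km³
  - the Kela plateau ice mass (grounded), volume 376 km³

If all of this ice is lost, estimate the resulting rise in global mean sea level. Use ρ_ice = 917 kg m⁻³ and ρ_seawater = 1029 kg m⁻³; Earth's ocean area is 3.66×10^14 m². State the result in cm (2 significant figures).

≈ 200 cm

Voros: 8.06×10^5 km³ × (917/1029) = 7.183×10^5 km³ of water.
Eryis: 6.18 km³ × (917/1029) = 5.507 km³ of water.
Kela: 376 km³ × (917/1029) = 335.1 km³ of water.
Total added water ≈ 7.186×10^14 m³ over 3.66×10^14 m² → Δh = 1.96 m = 200 cm.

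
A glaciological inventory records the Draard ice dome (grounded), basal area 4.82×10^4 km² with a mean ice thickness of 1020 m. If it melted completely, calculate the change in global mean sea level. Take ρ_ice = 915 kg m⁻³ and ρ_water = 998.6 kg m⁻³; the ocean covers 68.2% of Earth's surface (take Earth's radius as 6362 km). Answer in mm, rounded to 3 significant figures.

Draard: ice volume = 4.82×10^4 km² × 1020 m = 4.916×10^4 km³; 4.916×10^4 × (915/998.6) = 4.505×10^4 km³ of water.
Spread over 3.47×10^14 m² of ocean, Δh = 4.505×10^13 / 3.47×10^14 = 0.130 m = 130 mm.

≈ 130 mm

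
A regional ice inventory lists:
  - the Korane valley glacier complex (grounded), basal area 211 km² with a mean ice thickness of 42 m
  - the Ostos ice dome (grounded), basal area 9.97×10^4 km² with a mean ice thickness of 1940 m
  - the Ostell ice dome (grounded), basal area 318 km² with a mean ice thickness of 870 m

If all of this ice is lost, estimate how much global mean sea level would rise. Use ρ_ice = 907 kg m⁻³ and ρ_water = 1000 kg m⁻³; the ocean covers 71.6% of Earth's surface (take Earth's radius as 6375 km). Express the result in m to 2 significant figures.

Korane: ice volume = 211 km² × 42 m = 8.862 km³; 8.862 × (907/1000) = 8.038 km³ of water.
Ostos: ice volume = 9.97×10^4 km² × 1940 m = 1.934×10^5 km³; 1.934×10^5 × (907/1000) = 1.754×10^5 km³ of water.
Ostell: ice volume = 318 km² × 870 m = 276.7 km³; 276.7 × (907/1000) = 250.9 km³ of water.
Total added water ≈ 1.757×10^14 m³ over 3.66×10^14 m² → Δh = 0.480 m.

≈ 0.48 m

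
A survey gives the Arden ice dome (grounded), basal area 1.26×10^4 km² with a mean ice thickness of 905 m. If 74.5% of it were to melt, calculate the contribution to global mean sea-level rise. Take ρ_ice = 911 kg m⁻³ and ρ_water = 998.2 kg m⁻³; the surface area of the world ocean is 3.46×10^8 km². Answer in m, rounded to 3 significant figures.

≈ 0.0224 m

Arden: ice volume = 1.26×10^4 km² × 905 m = 1.140×10^4 km³; 0.745 × 1.140×10^4 × (911/998.2) = 7753 km³ of water.
Spread over 3.46×10^14 m² of ocean, Δh = 7.753×10^12 / 3.46×10^14 = 0.0224 m.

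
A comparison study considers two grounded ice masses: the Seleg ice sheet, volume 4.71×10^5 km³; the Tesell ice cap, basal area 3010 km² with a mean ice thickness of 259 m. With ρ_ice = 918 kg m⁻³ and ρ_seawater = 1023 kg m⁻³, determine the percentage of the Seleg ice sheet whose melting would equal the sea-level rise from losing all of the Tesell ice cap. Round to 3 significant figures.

Equal sea-level rise means equal mass of meltwater, i.e. equal mass of ice lost.
Ice mass of Tesell: 7.157×10^14 kg; ice mass of Seleg: 4.324×10^17 kg.
Fraction required = 7.157×10^14 / 4.324×10^17 = 1.66×10^-3 → 0.166 %.

≈ 0.166 %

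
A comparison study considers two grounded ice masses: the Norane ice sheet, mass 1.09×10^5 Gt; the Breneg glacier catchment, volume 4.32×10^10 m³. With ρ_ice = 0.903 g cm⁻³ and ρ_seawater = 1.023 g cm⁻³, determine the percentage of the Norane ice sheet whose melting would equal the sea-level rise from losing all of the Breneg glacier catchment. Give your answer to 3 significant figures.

≈ 0.0358 %

Equal sea-level rise means equal mass of meltwater, i.e. equal mass of ice lost.
Ice mass of Breneg: 3.901×10^13 kg; ice mass of Norane: 1.090×10^17 kg.
Fraction required = 3.901×10^13 / 1.090×10^17 = 3.58×10^-4 → 0.0358 %.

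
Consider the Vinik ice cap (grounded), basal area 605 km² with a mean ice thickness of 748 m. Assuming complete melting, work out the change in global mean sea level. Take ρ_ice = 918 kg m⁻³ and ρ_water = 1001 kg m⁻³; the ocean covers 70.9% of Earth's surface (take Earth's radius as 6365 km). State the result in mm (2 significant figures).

≈ 1.1 mm

Vinik: ice volume = 605 km² × 748 m = 452.5 km³; 452.5 × (918/1001) = 415.0 km³ of water.
Spread over 3.61×10^14 m² of ocean, Δh = 4.150×10^11 / 3.61×10^14 = 1.15×10^-3 m = 1.1 mm.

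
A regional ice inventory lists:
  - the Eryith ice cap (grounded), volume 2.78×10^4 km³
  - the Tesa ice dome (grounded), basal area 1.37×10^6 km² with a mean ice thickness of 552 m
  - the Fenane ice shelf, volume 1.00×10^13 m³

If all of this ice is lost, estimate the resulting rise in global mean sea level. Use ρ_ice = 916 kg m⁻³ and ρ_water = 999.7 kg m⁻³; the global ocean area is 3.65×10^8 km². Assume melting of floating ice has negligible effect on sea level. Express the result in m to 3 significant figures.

Eryith: 2.78×10^4 km³ × (916/999.7) = 2.547×10^4 km³ of water.
Tesa: ice volume = 1.37×10^6 km² × 552 m = 7.562×10^5 km³; 7.562×10^5 × (916/999.7) = 6.929×10^5 km³ of water.
The Fenane ice shelf is floating and already displaces its own weight of water, so its melt adds essentially nothing to sea level.
Total added water ≈ 7.184×10^14 m³ over 3.65×10^14 m² → Δh = 1.97 m.

≈ 1.97 m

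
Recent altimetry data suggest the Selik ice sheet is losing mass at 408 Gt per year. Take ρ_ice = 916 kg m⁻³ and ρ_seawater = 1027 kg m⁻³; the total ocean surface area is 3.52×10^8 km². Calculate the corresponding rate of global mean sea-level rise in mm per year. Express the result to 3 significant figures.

ρ_w = 1027 kg m⁻³. Annual water volume added = 408 Gt / ρ_w = 4.080×10^14 kg / 1027 kg m⁻³ = 3.973×10^11 m³.
Δh per year = 3.973×10^11 / 3.52×10^14 = 1.13×10^-3 m = 1.13 mm.

≈ 1.13 mm/yr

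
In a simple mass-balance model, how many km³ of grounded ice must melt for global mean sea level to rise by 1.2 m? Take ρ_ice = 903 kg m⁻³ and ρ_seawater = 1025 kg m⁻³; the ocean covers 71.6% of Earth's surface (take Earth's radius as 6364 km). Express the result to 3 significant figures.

Required water volume = Δh × A = 1.2 m × 3.64×10^14 m² = 4.373×10^14 m³ = 4.373×10^5 km³.
Ice volume = water volume × ρ_w/ρ_ice = 4.373×10^5 × 1025/903 = 4.96×10^5 km³.

≈ 4.96×10^5 km³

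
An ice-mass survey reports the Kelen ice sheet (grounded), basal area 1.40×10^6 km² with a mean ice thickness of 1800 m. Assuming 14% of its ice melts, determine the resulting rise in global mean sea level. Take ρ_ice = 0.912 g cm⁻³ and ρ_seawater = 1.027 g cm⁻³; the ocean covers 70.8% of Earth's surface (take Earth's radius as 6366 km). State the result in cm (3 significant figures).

≈ 86.9 cm

Kelen: ice volume = 1.40×10^6 km² × 1800 m = 2.520×10^6 km³; 0.14 × 2.520×10^6 × (912/1027) = 3.133×10^5 km³ of water.
Spread over 3.61×10^14 m² of ocean, Δh = 3.133×10^14 / 3.61×10^14 = 0.869 m = 86.9 cm.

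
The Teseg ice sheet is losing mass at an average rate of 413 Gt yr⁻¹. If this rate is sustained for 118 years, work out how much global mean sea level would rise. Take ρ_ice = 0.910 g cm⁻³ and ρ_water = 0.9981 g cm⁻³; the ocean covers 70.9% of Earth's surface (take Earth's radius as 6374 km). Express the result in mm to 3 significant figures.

Total mass lost = 413 Gt/yr × 118 yr = 4.873×10^4 Gt = 4.873×10^16 kg.
ρ_w = 0.9981 g cm⁻³ = 998.1 kg m⁻³, so water volume = 4.873×10^16 / 998.1 = 4.883×10^13 m³.
Δh = 4.883×10^13 / 3.62×10^14 = 0.135 m = 135 mm.

≈ 135 mm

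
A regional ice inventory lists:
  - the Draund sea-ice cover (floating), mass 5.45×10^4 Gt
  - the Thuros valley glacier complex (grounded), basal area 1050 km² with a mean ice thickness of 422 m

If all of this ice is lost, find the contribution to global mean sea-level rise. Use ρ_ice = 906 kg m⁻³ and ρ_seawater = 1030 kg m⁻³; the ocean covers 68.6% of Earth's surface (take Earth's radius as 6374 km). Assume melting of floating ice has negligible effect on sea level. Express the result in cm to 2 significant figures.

The Draund sea-ice cover is floating and already displaces its own weight of water, so its melt adds essentially nothing to sea level.
Thuros: ice volume = 1050 km² × 422 m = 443.1 km³; 443.1 × (906/1030) = 389.8 km³ of water.
Total added water ≈ 3.898×10^11 m³ over 3.50×10^14 m² → Δh = 1.11×10^-3 m = 0.11 cm.

≈ 0.11 cm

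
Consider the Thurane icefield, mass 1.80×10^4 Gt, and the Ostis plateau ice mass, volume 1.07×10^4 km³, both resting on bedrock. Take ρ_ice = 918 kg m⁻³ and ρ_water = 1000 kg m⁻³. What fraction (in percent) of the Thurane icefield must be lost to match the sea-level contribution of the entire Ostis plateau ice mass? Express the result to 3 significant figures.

Equal sea-level rise means equal mass of meltwater, i.e. equal mass of ice lost.
Ice mass of Ostis: 9.823×10^15 kg; ice mass of Thurane: 1.800×10^16 kg.
Fraction required = 9.823×10^15 / 1.800×10^16 = 0.546 → 54.6 %.

≈ 54.6 %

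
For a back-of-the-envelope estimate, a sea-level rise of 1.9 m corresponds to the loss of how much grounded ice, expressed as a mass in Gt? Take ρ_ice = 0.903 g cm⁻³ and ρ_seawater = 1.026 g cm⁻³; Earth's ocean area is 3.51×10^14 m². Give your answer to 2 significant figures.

≈ 6.8×10^5 Gt

Required water volume = Δh × A = 1.9 m × 3.51×10^14 m² = 6.669×10^14 m³.
ρ_w = 1.026 g cm⁻³ = 1026 kg m⁻³, so the mass of water = 6.669×10^14 m³ × 1026 kg m⁻³ = 6.842×10^17 kg = 6.8×10^5 Gt (and the same mass of ice, by conservation).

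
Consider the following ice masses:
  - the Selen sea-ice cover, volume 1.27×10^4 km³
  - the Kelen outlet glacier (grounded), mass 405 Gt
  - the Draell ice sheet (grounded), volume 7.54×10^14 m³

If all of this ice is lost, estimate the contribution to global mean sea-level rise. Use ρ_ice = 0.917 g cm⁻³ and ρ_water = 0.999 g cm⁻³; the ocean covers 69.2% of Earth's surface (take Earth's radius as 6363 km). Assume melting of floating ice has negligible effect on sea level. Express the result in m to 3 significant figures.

≈ 1.97 m

The Selen sea-ice cover is floating and already displaces its own weight of water, so its melt adds essentially nothing to sea level.
Kelen: 405 Gt = 4.050×10^14 kg; dividing by ρ_w = 0.999 g cm⁻³ = 999 kg m⁻³ gives 4.054×10^11 m³ of water.
Draell: 7.54×10^14 m³ × (917/999) = 6.921×10^14 m³ of water.
Total added water ≈ 6.925×10^14 m³ over 3.52×10^14 m² → Δh = 1.97 m.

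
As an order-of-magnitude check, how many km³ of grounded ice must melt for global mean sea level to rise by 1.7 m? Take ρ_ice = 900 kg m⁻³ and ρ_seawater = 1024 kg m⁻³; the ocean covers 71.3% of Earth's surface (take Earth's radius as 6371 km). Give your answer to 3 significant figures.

Required water volume = Δh × A = 1.7 m × 3.64×10^14 m² = 6.182×10^14 m³ = 6.182×10^5 km³.
Ice volume = water volume × ρ_w/ρ_ice = 6.182×10^5 × 1024/900 = 7.03×10^5 km³.

≈ 7.03×10^5 km³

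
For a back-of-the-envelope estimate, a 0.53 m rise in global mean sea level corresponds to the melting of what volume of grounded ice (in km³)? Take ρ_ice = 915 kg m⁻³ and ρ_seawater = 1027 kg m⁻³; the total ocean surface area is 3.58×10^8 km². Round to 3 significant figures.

≈ 2.13×10^5 km³

Required water volume = Δh × A = 0.53 m × 3.58×10^14 m² = 1.897×10^14 m³ = 1.897×10^5 km³.
Ice volume = water volume × ρ_w/ρ_ice = 1.897×10^5 × 1027/915 = 2.13×10^5 km³.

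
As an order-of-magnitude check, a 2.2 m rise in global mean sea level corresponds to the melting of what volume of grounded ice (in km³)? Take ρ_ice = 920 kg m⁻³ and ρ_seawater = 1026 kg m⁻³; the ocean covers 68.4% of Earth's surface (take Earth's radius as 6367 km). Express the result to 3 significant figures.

≈ 8.55×10^5 km³

Required water volume = Δh × A = 2.2 m × 3.48×10^14 m² = 7.666×10^14 m³ = 7.666×10^5 km³.
Ice volume = water volume × ρ_w/ρ_ice = 7.666×10^5 × 1026/920 = 8.55×10^5 km³.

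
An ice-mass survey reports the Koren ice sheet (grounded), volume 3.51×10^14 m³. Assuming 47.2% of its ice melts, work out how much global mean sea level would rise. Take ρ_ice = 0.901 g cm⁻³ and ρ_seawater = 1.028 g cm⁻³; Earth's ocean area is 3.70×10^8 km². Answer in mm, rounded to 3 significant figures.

Koren: 0.472 × 3.51×10^14 m³ × (901/1028) = 1.452×10^14 m³ of water.
Spread over 3.70×10^14 m² of ocean, Δh = 1.452×10^14 / 3.70×10^14 = 0.392 m = 392 mm.

≈ 392 mm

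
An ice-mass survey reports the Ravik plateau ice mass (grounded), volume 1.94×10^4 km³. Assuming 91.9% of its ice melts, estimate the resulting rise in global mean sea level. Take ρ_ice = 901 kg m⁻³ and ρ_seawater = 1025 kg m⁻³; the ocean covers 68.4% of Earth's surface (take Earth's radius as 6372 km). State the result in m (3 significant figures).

Ravik: 0.919 × 1.94×10^4 km³ × (901/1025) = 1.567×10^4 km³ of water.
Spread over 3.49×10^14 m² of ocean, Δh = 1.567×10^13 / 3.49×10^14 = 0.0449 m.

≈ 0.0449 m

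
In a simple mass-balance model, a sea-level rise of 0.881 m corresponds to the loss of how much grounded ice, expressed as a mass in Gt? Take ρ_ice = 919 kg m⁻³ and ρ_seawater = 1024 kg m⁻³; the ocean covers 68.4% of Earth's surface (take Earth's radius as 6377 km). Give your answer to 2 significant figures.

≈ 3.2×10^5 Gt

Required water volume = Δh × A = 0.881 m × 3.50×10^14 m² = 3.079×10^14 m³.
ρ_w = 1024 kg m⁻³, so the mass of water = 3.079×10^14 m³ × 1024 kg m⁻³ = 3.153×10^17 kg = 3.2×10^5 Gt (and the same mass of ice, by conservation).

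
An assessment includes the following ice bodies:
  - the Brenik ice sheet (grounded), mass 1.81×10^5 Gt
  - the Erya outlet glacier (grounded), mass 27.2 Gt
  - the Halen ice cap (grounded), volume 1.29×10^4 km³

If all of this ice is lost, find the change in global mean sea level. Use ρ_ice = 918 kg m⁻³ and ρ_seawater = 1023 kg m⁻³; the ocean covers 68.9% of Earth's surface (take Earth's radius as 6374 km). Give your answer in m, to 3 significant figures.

≈ 0.536 m

Brenik: 1.81×10^5 Gt = 1.810×10^17 kg; dividing by ρ_w = 1023 kg m⁻³ gives 1.769×10^14 m³ of water.
Erya: 27.2 Gt = 2.720×10^13 kg; dividing by ρ_w = 1023 kg m⁻³ gives 2.659×10^10 m³ of water.
Halen: 1.29×10^4 km³ × (918/1023) = 1.158×10^4 km³ of water.
Total added water ≈ 1.885×10^14 m³ over 3.52×10^14 m² → Δh = 0.536 m.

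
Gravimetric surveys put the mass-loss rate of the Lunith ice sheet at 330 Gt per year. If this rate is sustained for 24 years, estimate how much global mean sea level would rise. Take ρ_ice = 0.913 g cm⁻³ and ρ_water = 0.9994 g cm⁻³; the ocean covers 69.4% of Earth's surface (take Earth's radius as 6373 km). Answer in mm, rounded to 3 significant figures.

Total mass lost = 330 Gt/yr × 24 yr = 7920 Gt = 7.920×10^15 kg.
ρ_w = 0.9994 g cm⁻³ = 999.4 kg m⁻³, so water volume = 7.920×10^15 / 999.4 = 7.925×10^12 m³.
Δh = 7.925×10^12 / 3.54×10^14 = 0.0224 m = 22.4 mm.

≈ 22.4 mm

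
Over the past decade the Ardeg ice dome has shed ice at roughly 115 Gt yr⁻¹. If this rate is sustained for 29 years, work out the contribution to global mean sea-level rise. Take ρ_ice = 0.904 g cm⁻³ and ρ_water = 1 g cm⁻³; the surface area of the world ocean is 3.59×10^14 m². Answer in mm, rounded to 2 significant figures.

≈ 9.3 mm

Total mass lost = 115 Gt/yr × 29 yr = 3335 Gt = 3.335×10^15 kg.
ρ_w = 1 g cm⁻³ = 1000 kg m⁻³, so water volume = 3.335×10^15 / 1000 = 3.335×10^12 m³.
Δh = 3.335×10^12 / 3.59×10^14 = 9.29×10^-3 m = 9.3 mm.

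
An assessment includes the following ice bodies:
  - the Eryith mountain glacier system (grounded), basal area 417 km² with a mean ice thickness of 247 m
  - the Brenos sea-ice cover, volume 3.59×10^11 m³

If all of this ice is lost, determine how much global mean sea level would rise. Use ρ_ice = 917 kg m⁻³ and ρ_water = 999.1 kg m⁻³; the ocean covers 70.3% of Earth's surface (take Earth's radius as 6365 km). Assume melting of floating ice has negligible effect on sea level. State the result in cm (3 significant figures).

Eryith: ice volume = 417 km² × 247 m = 103.0 km³; 103.0 × (917/999.1) = 94.54 km³ of water.
The Brenos sea-ice cover is floating and already displaces its own weight of water, so its melt adds essentially nothing to sea level.
Total added water ≈ 9.454×10^10 m³ over 3.58×10^14 m² → Δh = 2.64×10^-4 m = 0.0264 cm.

≈ 0.0264 cm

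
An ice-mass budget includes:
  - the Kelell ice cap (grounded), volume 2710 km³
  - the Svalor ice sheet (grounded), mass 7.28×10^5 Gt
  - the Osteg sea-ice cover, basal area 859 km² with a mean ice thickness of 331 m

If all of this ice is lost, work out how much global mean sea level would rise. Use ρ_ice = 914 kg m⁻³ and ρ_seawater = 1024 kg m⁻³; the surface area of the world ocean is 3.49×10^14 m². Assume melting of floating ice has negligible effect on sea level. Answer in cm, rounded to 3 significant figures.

≈ 204 cm

Kelell: 2710 km³ × (914/1024) = 2419 km³ of water.
Svalor: 7.28×10^5 Gt = 7.280×10^17 kg; dividing by ρ_w = 1024 kg m⁻³ gives 7.109×10^14 m³ of water.
The Osteg sea-ice cover is floating and already displaces its own weight of water, so its melt adds essentially nothing to sea level.
Total added water ≈ 7.134×10^14 m³ over 3.49×10^14 m² → Δh = 2.04 m = 204 cm.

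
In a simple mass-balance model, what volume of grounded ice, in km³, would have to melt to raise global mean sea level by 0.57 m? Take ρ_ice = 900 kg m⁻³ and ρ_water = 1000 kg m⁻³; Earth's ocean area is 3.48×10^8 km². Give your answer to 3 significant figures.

≈ 2.20×10^5 km³

Required water volume = Δh × A = 0.57 m × 3.48×10^14 m² = 1.984×10^14 m³ = 1.984×10^5 km³.
Ice volume = water volume × ρ_w/ρ_ice = 1.984×10^5 × 1000/900 = 2.20×10^5 km³.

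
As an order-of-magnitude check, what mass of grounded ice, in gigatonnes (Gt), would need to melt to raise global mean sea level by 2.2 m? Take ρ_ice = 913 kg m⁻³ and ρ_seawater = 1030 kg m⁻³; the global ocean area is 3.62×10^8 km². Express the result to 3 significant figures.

≈ 8.20×10^5 Gt

Required water volume = Δh × A = 2.2 m × 3.62×10^14 m² = 7.964×10^14 m³.
ρ_w = 1030 kg m⁻³, so the mass of water = 7.964×10^14 m³ × 1030 kg m⁻³ = 8.203×10^17 kg = 8.20×10^5 Gt (and the same mass of ice, by conservation).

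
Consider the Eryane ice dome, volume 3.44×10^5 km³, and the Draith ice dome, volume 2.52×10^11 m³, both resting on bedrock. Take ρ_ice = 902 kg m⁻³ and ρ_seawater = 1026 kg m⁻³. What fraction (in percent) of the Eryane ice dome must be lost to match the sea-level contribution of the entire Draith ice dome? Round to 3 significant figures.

≈ 0.0733 %

Equal sea-level rise means equal mass of meltwater, i.e. equal mass of ice lost.
Ice mass of Draith: 2.273×10^14 kg; ice mass of Eryane: 3.103×10^17 kg.
Fraction required = 2.273×10^14 / 3.103×10^17 = 7.33×10^-4 → 0.0733 %.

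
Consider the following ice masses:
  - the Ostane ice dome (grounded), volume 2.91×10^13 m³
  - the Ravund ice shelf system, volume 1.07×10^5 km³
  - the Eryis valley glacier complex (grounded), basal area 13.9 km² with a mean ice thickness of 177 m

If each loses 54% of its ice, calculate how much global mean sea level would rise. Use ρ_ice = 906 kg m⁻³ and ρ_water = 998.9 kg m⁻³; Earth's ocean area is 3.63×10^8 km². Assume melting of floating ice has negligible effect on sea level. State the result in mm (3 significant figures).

Ostane: 0.54 × 2.91×10^13 m³ × (906/998.9) = 1.425×10^13 m³ of water.
The Ravund ice shelf system is floating and already displaces its own weight of water, so its melt adds essentially nothing to sea level.
Eryis: ice volume = 13.9 km² × 177 m = 2.460 km³; 0.54 × 2.460 × (906/998.9) = 1.205 km³ of water.
Total added water ≈ 1.425×10^13 m³ over 3.63×10^14 m² → Δh = 0.0393 m = 39.3 mm.

≈ 39.3 mm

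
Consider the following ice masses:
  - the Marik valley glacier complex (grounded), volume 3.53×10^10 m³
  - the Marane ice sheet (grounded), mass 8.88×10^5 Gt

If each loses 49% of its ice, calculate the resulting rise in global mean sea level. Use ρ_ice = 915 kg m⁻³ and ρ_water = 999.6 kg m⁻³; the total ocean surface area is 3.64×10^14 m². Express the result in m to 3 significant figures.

Marik: 0.49 × 3.53×10^10 m³ × (915/999.6) = 1.583×10^10 m³ of water.
Marane: 0.49 × 8.88×10^5 Gt = 4.351×10^17 kg; dividing by ρ_w = 999.6 kg m⁻³ gives 4.353×10^14 m³ of water.
Total added water ≈ 4.353×10^14 m³ over 3.64×10^14 m² → Δh = 1.20 m.

≈ 1.20 m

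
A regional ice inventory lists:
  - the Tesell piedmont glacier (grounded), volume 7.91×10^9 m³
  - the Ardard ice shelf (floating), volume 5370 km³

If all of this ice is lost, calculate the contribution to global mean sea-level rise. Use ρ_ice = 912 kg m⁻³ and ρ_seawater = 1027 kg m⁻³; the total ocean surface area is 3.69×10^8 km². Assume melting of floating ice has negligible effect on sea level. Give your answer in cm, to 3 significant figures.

Tesell: 7.91×10^9 m³ × (912/1027) = 7.024×10^9 m³ of water.
The Ardard ice shelf is floating and already displaces its own weight of water, so its melt adds essentially nothing to sea level.
Total added water ≈ 7.024×10^9 m³ over 3.69×10^14 m² → Δh = 1.90×10^-5 m = 1.90×10^-3 cm.

≈ 1.90×10^-3 cm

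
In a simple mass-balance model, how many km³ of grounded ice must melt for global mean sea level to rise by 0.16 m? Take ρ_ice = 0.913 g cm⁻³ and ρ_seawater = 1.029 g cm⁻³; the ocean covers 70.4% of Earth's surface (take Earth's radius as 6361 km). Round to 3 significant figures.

Required water volume = Δh × A = 0.16 m × 3.58×10^14 m² = 5.727×10^13 m³ = 5.727×10^4 km³.
Ice volume = water volume × ρ_w/ρ_ice = 5.727×10^4 × 1029/913 = 6.46×10^4 km³.

≈ 6.46×10^4 km³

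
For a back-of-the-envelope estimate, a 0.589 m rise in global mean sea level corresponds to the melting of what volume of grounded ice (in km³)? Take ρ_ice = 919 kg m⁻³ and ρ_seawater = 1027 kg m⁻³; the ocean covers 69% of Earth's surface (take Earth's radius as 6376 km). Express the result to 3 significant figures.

≈ 2.32×10^5 km³

Required water volume = Δh × A = 0.589 m × 3.52×10^14 m² = 2.076×10^14 m³ = 2.076×10^5 km³.
Ice volume = water volume × ρ_w/ρ_ice = 2.076×10^5 × 1027/919 = 2.32×10^5 km³.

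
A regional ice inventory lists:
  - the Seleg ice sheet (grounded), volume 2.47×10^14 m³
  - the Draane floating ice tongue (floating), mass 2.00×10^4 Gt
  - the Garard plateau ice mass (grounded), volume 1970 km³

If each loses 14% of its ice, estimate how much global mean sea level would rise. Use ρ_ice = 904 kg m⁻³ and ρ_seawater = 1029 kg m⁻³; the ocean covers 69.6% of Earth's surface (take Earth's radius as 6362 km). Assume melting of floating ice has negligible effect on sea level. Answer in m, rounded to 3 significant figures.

≈ 0.0865 m

Seleg: 0.14 × 2.47×10^14 m³ × (904/1029) = 3.038×10^13 m³ of water.
The Draane floating ice tongue is floating and already displaces its own weight of water, so its melt adds essentially nothing to sea level.
Garard: 0.14 × 1970 km³ × (904/1029) = 242.3 km³ of water.
Total added water ≈ 3.062×10^13 m³ over 3.54×10^14 m² → Δh = 0.0865 m.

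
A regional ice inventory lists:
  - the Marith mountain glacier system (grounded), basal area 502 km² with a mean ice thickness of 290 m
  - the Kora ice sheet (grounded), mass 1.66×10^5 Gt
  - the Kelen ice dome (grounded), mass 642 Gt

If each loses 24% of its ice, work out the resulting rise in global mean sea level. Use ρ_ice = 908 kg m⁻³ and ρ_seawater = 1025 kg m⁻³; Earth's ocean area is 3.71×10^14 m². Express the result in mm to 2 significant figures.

≈ 110 mm

Marith: ice volume = 502 km² × 290 m = 145.6 km³; 0.24 × 145.6 × (908/1025) = 30.95 km³ of water.
Kora: 0.24 × 1.66×10^5 Gt = 3.984×10^16 kg; dividing by ρ_w = 1025 kg m⁻³ gives 3.887×10^13 m³ of water.
Kelen: 0.24 × 642 Gt = 1.541×10^14 kg; dividing by ρ_w = 1025 kg m⁻³ gives 1.503×10^11 m³ of water.
Total added water ≈ 3.905×10^13 m³ over 3.71×10^14 m² → Δh = 0.105 m = 110 mm.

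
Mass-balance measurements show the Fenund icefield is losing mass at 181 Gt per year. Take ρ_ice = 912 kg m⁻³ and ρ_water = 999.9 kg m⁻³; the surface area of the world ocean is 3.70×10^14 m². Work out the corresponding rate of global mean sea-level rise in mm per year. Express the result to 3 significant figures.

ρ_w = 999.9 kg m⁻³. Annual water volume added = 181 Gt / ρ_w = 1.810×10^14 kg / 999.9 kg m⁻³ = 1.810×10^11 m³.
Δh per year = 1.810×10^11 / 3.70×10^14 = 4.89×10^-4 m = 0.489 mm.

≈ 0.489 mm/yr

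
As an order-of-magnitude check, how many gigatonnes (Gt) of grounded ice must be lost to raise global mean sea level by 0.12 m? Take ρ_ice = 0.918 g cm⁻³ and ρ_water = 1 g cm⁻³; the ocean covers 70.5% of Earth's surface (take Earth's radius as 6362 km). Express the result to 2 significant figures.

Required water volume = Δh × A = 0.12 m × 3.59×10^14 m² = 4.303×10^13 m³.
ρ_w = 1 g cm⁻³ = 1000 kg m⁻³, so the mass of water = 4.303×10^13 m³ × 1000 kg m⁻³ = 4.303×10^16 kg = 4.3×10^4 Gt (and the same mass of ice, by conservation).

≈ 4.3×10^4 Gt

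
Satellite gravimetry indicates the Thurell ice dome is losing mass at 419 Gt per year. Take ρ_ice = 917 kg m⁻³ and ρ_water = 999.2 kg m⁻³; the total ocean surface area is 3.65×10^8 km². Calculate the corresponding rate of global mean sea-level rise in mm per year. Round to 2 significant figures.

≈ 1.1 mm/yr

ρ_w = 999.2 kg m⁻³. Annual water volume added = 419 Gt / ρ_w = 4.190×10^14 kg / 999.2 kg m⁻³ = 4.193×10^11 m³.
Δh per year = 4.193×10^11 / 3.65×10^14 = 1.15×10^-3 m = 1.1 mm.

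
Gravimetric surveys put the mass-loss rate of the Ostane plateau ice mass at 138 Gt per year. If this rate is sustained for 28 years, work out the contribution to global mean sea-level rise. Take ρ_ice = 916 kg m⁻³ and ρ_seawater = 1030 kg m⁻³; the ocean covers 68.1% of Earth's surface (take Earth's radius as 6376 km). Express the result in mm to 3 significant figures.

≈ 10.8 mm

Total mass lost = 138 Gt/yr × 28 yr = 3864 Gt = 3.864×10^15 kg.
ρ_w = 1030 kg m⁻³, so water volume = 3.864×10^15 / 1030 = 3.751×10^12 m³.
Δh = 3.751×10^12 / 3.48×10^14 = 0.0108 m = 10.8 mm.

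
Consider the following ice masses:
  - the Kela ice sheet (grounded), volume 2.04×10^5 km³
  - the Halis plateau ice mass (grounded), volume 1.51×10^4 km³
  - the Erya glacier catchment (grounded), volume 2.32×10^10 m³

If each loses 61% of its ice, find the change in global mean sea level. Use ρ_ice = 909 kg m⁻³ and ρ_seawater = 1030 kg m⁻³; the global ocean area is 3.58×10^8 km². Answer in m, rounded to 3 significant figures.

Kela: 0.61 × 2.04×10^5 km³ × (909/1030) = 1.098×10^5 km³ of water.
Halis: 0.61 × 1.51×10^4 km³ × (909/1030) = 8129 km³ of water.
Erya: 0.61 × 2.32×10^10 m³ × (909/1030) = 1.249×10^10 m³ of water.
Total added water ≈ 1.180×10^14 m³ over 3.58×10^14 m² → Δh = 0.330 m.

≈ 0.330 m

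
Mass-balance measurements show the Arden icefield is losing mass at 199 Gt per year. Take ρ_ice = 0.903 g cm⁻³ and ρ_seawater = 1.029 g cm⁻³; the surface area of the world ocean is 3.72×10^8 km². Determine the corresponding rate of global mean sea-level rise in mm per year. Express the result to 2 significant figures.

≈ 0.52 mm/yr

ρ_w = 1.029 g cm⁻³ = 1029 kg m⁻³. Annual water volume added = 199 Gt / ρ_w = 1.990×10^14 kg / 1029 kg m⁻³ = 1.934×10^11 m³.
Δh per year = 1.934×10^11 / 3.72×10^14 = 5.20×10^-4 m = 0.52 mm.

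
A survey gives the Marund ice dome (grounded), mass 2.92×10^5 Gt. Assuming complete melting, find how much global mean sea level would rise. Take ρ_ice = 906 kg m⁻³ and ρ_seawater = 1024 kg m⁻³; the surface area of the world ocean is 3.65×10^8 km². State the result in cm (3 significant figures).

≈ 78.1 cm

Marund: 2.92×10^5 Gt = 2.920×10^17 kg; dividing by ρ_w = 1024 kg m⁻³ gives 2.852×10^14 m³ of water.
Spread over 3.65×10^14 m² of ocean, Δh = 2.852×10^14 / 3.65×10^14 = 0.781 m = 78.1 cm.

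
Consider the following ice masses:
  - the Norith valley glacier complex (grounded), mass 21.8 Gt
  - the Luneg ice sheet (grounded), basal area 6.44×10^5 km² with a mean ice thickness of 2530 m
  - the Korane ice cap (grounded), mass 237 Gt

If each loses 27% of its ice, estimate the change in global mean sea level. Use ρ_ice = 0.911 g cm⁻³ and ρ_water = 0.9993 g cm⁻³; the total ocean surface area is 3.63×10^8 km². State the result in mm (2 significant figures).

≈ 1100 mm

Norith: 0.27 × 21.8 Gt = 5.886×10^12 kg; dividing by ρ_w = 0.9993 g cm⁻³ = 999.3 kg m⁻³ gives 5.890×10^9 m³ of water.
Luneg: ice volume = 6.44×10^5 km² × 2530 m = 1.629×10^6 km³; 0.27 × 1.629×10^6 × (911/999.3) = 4.010×10^5 km³ of water.
Korane: 0.27 × 237 Gt = 6.399×10^13 kg; dividing by ρ_w = 999.3 kg m⁻³ gives 6.403×10^10 m³ of water.
Total added water ≈ 4.011×10^14 m³ over 3.63×10^14 m² → Δh = 1.10 m = 1100 mm.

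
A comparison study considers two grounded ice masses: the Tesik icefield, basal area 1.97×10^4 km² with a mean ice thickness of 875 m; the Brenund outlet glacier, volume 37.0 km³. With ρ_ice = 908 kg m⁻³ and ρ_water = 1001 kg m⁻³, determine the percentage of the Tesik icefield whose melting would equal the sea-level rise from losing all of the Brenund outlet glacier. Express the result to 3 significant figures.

Equal sea-level rise means equal mass of meltwater, i.e. equal mass of ice lost.
Ice mass of Brenund: 3.360×10^13 kg; ice mass of Tesik: 1.565×10^16 kg.
Fraction required = 3.360×10^13 / 1.565×10^16 = 2.15×10^-3 → 0.215 %.

≈ 0.215 %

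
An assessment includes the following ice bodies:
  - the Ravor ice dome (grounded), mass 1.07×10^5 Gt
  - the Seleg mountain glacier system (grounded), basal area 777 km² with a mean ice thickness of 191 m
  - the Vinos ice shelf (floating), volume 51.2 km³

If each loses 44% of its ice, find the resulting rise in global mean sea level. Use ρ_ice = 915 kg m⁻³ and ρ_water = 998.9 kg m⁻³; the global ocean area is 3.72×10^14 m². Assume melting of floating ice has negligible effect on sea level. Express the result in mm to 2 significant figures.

≈ 130 mm

Ravor: 0.44 × 1.07×10^5 Gt = 4.708×10^16 kg; dividing by ρ_w = 998.9 kg m⁻³ gives 4.713×10^13 m³ of water.
Seleg: ice volume = 777 km² × 191 m = 148.4 km³; 0.44 × 148.4 × (915/998.9) = 59.81 km³ of water.
The Vinos ice shelf is floating and already displaces its own weight of water, so its melt adds essentially nothing to sea level.
Total added water ≈ 4.719×10^13 m³ over 3.72×10^14 m² → Δh = 0.127 m = 130 mm.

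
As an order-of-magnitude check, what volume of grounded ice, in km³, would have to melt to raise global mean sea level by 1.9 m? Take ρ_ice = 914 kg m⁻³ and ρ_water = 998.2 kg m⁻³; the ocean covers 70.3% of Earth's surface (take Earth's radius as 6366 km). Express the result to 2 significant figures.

≈ 7.4×10^5 km³

Required water volume = Δh × A = 1.9 m × 3.58×10^14 m² = 6.802×10^14 m³ = 6.802×10^5 km³.
Ice volume = water volume × ρ_w/ρ_ice = 6.802×10^5 × 998.2/914 = 7.4×10^5 km³.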